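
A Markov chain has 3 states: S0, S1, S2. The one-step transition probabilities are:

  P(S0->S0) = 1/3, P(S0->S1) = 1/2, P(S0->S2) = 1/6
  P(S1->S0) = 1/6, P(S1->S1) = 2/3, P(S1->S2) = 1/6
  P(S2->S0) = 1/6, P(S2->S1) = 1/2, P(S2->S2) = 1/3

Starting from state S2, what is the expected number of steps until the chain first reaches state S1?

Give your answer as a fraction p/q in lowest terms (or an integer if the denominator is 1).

Answer: 2

Derivation:
Let h_i = expected steps to first reach S1 from state i.
Boundary: h_S1 = 0.
First-step equations for the other states:
  h_S0 = 1 + 1/3*h_S0 + 1/2*h_S1 + 1/6*h_S2
  h_S2 = 1 + 1/6*h_S0 + 1/2*h_S1 + 1/3*h_S2

Substituting h_S1 = 0 and rearranging gives the linear system (I - Q) h = 1:
  [2/3, -1/6] . (h_S0, h_S2) = 1
  [-1/6, 2/3] . (h_S0, h_S2) = 1

Solving yields:
  h_S0 = 2
  h_S2 = 2

Starting state is S2, so the expected hitting time is h_S2 = 2.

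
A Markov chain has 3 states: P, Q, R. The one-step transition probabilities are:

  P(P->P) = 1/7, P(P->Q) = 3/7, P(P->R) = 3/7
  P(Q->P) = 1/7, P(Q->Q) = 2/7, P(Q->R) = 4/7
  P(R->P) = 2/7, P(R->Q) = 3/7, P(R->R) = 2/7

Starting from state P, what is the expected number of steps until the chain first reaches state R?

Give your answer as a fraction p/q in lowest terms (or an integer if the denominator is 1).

Let h_i = expected steps to first reach R from state i.
Boundary: h_R = 0.
First-step equations for the other states:
  h_P = 1 + 1/7*h_P + 3/7*h_Q + 3/7*h_R
  h_Q = 1 + 1/7*h_P + 2/7*h_Q + 4/7*h_R

Substituting h_R = 0 and rearranging gives the linear system (I - Q) h = 1:
  [6/7, -3/7] . (h_P, h_Q) = 1
  [-1/7, 5/7] . (h_P, h_Q) = 1

Solving yields:
  h_P = 56/27
  h_Q = 49/27

Starting state is P, so the expected hitting time is h_P = 56/27.

Answer: 56/27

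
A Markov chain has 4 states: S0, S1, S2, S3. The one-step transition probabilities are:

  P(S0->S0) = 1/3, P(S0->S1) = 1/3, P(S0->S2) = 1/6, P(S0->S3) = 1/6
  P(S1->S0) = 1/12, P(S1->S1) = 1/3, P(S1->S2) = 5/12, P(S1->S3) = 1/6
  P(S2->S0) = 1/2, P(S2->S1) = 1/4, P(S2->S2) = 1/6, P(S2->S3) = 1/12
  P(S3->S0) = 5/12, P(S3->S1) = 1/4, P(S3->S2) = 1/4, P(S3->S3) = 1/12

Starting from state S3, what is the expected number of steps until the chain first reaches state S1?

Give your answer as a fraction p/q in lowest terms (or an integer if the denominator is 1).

Answer: 60/17

Derivation:
Let h_i = expected steps to first reach S1 from state i.
Boundary: h_S1 = 0.
First-step equations for the other states:
  h_S0 = 1 + 1/3*h_S0 + 1/3*h_S1 + 1/6*h_S2 + 1/6*h_S3
  h_S2 = 1 + 1/2*h_S0 + 1/4*h_S1 + 1/6*h_S2 + 1/12*h_S3
  h_S3 = 1 + 5/12*h_S0 + 1/4*h_S1 + 1/4*h_S2 + 1/12*h_S3

Substituting h_S1 = 0 and rearranging gives the linear system (I - Q) h = 1:
  [2/3, -1/6, -1/6] . (h_S0, h_S2, h_S3) = 1
  [-1/2, 5/6, -1/12] . (h_S0, h_S2, h_S3) = 1
  [-5/12, -1/4, 11/12] . (h_S0, h_S2, h_S3) = 1

Solving yields:
  h_S0 = 942/289
  h_S2 = 1014/289
  h_S3 = 60/17

Starting state is S3, so the expected hitting time is h_S3 = 60/17.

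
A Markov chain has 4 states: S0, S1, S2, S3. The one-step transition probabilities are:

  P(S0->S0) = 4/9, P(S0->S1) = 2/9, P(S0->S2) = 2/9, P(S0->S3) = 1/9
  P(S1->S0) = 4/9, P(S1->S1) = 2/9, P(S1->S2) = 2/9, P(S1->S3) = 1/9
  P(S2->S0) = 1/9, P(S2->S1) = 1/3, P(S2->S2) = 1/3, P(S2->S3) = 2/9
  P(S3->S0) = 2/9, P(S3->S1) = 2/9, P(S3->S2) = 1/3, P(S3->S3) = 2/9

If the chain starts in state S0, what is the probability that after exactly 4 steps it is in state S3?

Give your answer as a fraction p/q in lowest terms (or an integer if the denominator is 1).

Computing P^4 by repeated multiplication:
P^1 =
  S0: [4/9, 2/9, 2/9, 1/9]
  S1: [4/9, 2/9, 2/9, 1/9]
  S2: [1/9, 1/3, 1/3, 2/9]
  S3: [2/9, 2/9, 1/3, 2/9]
P^2 =
  S0: [28/81, 20/81, 7/27, 4/27]
  S1: [28/81, 20/81, 7/27, 4/27]
  S2: [23/81, 7/27, 23/81, 14/81]
  S3: [23/81, 7/27, 23/81, 14/81]
P^3 =
  S0: [79/243, 61/243, 65/243, 38/243]
  S1: [79/243, 61/243, 65/243, 38/243]
  S2: [227/729, 185/729, 199/729, 118/729]
  S3: [227/729, 185/729, 199/729, 118/729]
P^4 =
  S0: [701/2187, 551/2187, 589/2187, 346/2187]
  S1: [701/2187, 551/2187, 589/2187, 346/2187]
  S2: [2083/6561, 1657/6561, 1775/6561, 1046/6561]
  S3: [2083/6561, 1657/6561, 1775/6561, 1046/6561]

(P^4)[S0 -> S3] = 346/2187

Answer: 346/2187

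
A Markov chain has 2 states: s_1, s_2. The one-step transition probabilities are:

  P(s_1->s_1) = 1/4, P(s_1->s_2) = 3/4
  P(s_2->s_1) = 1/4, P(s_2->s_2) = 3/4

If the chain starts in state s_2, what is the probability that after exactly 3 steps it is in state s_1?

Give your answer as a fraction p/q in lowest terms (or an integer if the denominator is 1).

Computing P^3 by repeated multiplication:
P^1 =
  s_1: [1/4, 3/4]
  s_2: [1/4, 3/4]
P^2 =
  s_1: [1/4, 3/4]
  s_2: [1/4, 3/4]
P^3 =
  s_1: [1/4, 3/4]
  s_2: [1/4, 3/4]

(P^3)[s_2 -> s_1] = 1/4

Answer: 1/4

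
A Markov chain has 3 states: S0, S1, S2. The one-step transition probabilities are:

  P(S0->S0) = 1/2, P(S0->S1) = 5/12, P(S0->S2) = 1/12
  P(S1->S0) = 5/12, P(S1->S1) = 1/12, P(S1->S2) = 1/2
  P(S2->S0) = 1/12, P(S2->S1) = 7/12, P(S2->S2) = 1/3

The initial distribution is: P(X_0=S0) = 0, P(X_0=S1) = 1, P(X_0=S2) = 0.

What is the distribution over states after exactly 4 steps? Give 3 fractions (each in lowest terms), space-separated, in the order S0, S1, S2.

Propagating the distribution step by step (d_{t+1} = d_t * P):
d_0 = (S0=0, S1=1, S2=0)
  d_1[S0] = 0*1/2 + 1*5/12 + 0*1/12 = 5/12
  d_1[S1] = 0*5/12 + 1*1/12 + 0*7/12 = 1/12
  d_1[S2] = 0*1/12 + 1*1/2 + 0*1/3 = 1/2
d_1 = (S0=5/12, S1=1/12, S2=1/2)
  d_2[S0] = 5/12*1/2 + 1/12*5/12 + 1/2*1/12 = 41/144
  d_2[S1] = 5/12*5/12 + 1/12*1/12 + 1/2*7/12 = 17/36
  d_2[S2] = 5/12*1/12 + 1/12*1/2 + 1/2*1/3 = 35/144
d_2 = (S0=41/144, S1=17/36, S2=35/144)
  d_3[S0] = 41/144*1/2 + 17/36*5/12 + 35/144*1/12 = 23/64
  d_3[S1] = 41/144*5/12 + 17/36*1/12 + 35/144*7/12 = 259/864
  d_3[S2] = 41/144*1/12 + 17/36*1/2 + 35/144*1/3 = 589/1728
d_3 = (S0=23/64, S1=259/864, S2=589/1728)
  d_4[S0] = 23/64*1/2 + 259/864*5/12 + 589/1728*1/12 = 6905/20736
  d_4[S1] = 23/64*5/12 + 259/864*1/12 + 589/1728*7/12 = 1291/3456
  d_4[S2] = 23/64*1/12 + 259/864*1/2 + 589/1728*1/3 = 6085/20736
d_4 = (S0=6905/20736, S1=1291/3456, S2=6085/20736)

Answer: 6905/20736 1291/3456 6085/20736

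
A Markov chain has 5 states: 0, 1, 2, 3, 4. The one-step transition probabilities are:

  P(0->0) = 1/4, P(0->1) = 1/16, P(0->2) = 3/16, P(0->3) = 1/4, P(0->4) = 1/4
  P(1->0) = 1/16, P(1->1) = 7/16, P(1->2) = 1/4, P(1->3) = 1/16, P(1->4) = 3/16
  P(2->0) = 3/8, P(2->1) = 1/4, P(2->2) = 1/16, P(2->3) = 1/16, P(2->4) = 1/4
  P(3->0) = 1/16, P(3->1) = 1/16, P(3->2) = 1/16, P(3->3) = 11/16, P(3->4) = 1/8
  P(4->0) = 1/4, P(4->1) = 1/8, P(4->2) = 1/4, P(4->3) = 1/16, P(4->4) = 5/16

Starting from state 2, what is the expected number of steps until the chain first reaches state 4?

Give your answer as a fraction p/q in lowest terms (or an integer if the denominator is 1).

Let h_i = expected steps to first reach 4 from state i.
Boundary: h_4 = 0.
First-step equations for the other states:
  h_0 = 1 + 1/4*h_0 + 1/16*h_1 + 3/16*h_2 + 1/4*h_3 + 1/4*h_4
  h_1 = 1 + 1/16*h_0 + 7/16*h_1 + 1/4*h_2 + 1/16*h_3 + 3/16*h_4
  h_2 = 1 + 3/8*h_0 + 1/4*h_1 + 1/16*h_2 + 1/16*h_3 + 1/4*h_4
  h_3 = 1 + 1/16*h_0 + 1/16*h_1 + 1/16*h_2 + 11/16*h_3 + 1/8*h_4

Substituting h_4 = 0 and rearranging gives the linear system (I - Q) h = 1:
  [3/4, -1/16, -3/16, -1/4] . (h_0, h_1, h_2, h_3) = 1
  [-1/16, 9/16, -1/4, -1/16] . (h_0, h_1, h_2, h_3) = 1
  [-3/8, -1/4, 15/16, -1/16] . (h_0, h_1, h_2, h_3) = 1
  [-1/16, -1/16, -1/16, 5/16] . (h_0, h_1, h_2, h_3) = 1

Solving yields:
  h_0 = 8080/1593
  h_1 = 2768/531
  h_2 = 7808/1593
  h_3 = 368/59

Starting state is 2, so the expected hitting time is h_2 = 7808/1593.

Answer: 7808/1593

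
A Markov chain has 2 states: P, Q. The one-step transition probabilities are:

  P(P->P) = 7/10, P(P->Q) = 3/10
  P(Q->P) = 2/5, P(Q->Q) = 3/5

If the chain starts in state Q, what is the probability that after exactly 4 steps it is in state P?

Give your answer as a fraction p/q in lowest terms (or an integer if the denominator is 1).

Computing P^4 by repeated multiplication:
P^1 =
  P: [7/10, 3/10]
  Q: [2/5, 3/5]
P^2 =
  P: [61/100, 39/100]
  Q: [13/25, 12/25]
P^3 =
  P: [583/1000, 417/1000]
  Q: [139/250, 111/250]
P^4 =
  P: [5749/10000, 4251/10000]
  Q: [1417/2500, 1083/2500]

(P^4)[Q -> P] = 1417/2500

Answer: 1417/2500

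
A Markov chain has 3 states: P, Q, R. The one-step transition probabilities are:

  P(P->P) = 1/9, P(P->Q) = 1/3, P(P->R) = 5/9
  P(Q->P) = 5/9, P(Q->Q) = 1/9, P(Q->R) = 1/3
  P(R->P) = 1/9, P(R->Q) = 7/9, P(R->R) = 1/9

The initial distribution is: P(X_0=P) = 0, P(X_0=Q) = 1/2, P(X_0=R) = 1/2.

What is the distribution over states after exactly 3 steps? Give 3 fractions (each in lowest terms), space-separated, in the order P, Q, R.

Propagating the distribution step by step (d_{t+1} = d_t * P):
d_0 = (P=0, Q=1/2, R=1/2)
  d_1[P] = 0*1/9 + 1/2*5/9 + 1/2*1/9 = 1/3
  d_1[Q] = 0*1/3 + 1/2*1/9 + 1/2*7/9 = 4/9
  d_1[R] = 0*5/9 + 1/2*1/3 + 1/2*1/9 = 2/9
d_1 = (P=1/3, Q=4/9, R=2/9)
  d_2[P] = 1/3*1/9 + 4/9*5/9 + 2/9*1/9 = 25/81
  d_2[Q] = 1/3*1/3 + 4/9*1/9 + 2/9*7/9 = 1/3
  d_2[R] = 1/3*5/9 + 4/9*1/3 + 2/9*1/9 = 29/81
d_2 = (P=25/81, Q=1/3, R=29/81)
  d_3[P] = 25/81*1/9 + 1/3*5/9 + 29/81*1/9 = 7/27
  d_3[Q] = 25/81*1/3 + 1/3*1/9 + 29/81*7/9 = 305/729
  d_3[R] = 25/81*5/9 + 1/3*1/3 + 29/81*1/9 = 235/729
d_3 = (P=7/27, Q=305/729, R=235/729)

Answer: 7/27 305/729 235/729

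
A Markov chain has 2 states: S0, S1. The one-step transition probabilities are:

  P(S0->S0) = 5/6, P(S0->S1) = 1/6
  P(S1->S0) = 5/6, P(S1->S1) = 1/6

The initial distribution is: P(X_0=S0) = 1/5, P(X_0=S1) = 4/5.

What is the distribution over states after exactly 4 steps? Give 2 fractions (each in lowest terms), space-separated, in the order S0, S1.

Propagating the distribution step by step (d_{t+1} = d_t * P):
d_0 = (S0=1/5, S1=4/5)
  d_1[S0] = 1/5*5/6 + 4/5*5/6 = 5/6
  d_1[S1] = 1/5*1/6 + 4/5*1/6 = 1/6
d_1 = (S0=5/6, S1=1/6)
  d_2[S0] = 5/6*5/6 + 1/6*5/6 = 5/6
  d_2[S1] = 5/6*1/6 + 1/6*1/6 = 1/6
d_2 = (S0=5/6, S1=1/6)
  d_3[S0] = 5/6*5/6 + 1/6*5/6 = 5/6
  d_3[S1] = 5/6*1/6 + 1/6*1/6 = 1/6
d_3 = (S0=5/6, S1=1/6)
  d_4[S0] = 5/6*5/6 + 1/6*5/6 = 5/6
  d_4[S1] = 5/6*1/6 + 1/6*1/6 = 1/6
d_4 = (S0=5/6, S1=1/6)

Answer: 5/6 1/6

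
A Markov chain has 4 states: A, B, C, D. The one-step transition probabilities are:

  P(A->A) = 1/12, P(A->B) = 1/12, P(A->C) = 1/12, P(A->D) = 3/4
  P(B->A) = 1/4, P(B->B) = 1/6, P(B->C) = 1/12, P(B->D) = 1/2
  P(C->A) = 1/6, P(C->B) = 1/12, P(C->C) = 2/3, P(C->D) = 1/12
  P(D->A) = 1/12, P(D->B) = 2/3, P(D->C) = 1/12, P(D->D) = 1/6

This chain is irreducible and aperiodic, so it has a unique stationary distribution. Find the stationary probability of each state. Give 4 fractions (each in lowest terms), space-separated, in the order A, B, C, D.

Answer: 87/575 177/575 1/5 196/575

Derivation:
The stationary distribution satisfies pi = pi * P, i.e.:
  pi_A = 1/12*pi_A + 1/4*pi_B + 1/6*pi_C + 1/12*pi_D
  pi_B = 1/12*pi_A + 1/6*pi_B + 1/12*pi_C + 2/3*pi_D
  pi_C = 1/12*pi_A + 1/12*pi_B + 2/3*pi_C + 1/12*pi_D
  pi_D = 3/4*pi_A + 1/2*pi_B + 1/12*pi_C + 1/6*pi_D
with normalization: pi_A + pi_B + pi_C + pi_D = 1.

Using the first 3 balance equations plus normalization, the linear system A*pi = b is:
  [-11/12, 1/4, 1/6, 1/12] . pi = 0
  [1/12, -5/6, 1/12, 2/3] . pi = 0
  [1/12, 1/12, -1/3, 1/12] . pi = 0
  [1, 1, 1, 1] . pi = 1

Solving yields:
  pi_A = 87/575
  pi_B = 177/575
  pi_C = 1/5
  pi_D = 196/575

Verification (pi * P):
  87/575*1/12 + 177/575*1/4 + 1/5*1/6 + 196/575*1/12 = 87/575 = pi_A  (ok)
  87/575*1/12 + 177/575*1/6 + 1/5*1/12 + 196/575*2/3 = 177/575 = pi_B  (ok)
  87/575*1/12 + 177/575*1/12 + 1/5*2/3 + 196/575*1/12 = 1/5 = pi_C  (ok)
  87/575*3/4 + 177/575*1/2 + 1/5*1/12 + 196/575*1/6 = 196/575 = pi_D  (ok)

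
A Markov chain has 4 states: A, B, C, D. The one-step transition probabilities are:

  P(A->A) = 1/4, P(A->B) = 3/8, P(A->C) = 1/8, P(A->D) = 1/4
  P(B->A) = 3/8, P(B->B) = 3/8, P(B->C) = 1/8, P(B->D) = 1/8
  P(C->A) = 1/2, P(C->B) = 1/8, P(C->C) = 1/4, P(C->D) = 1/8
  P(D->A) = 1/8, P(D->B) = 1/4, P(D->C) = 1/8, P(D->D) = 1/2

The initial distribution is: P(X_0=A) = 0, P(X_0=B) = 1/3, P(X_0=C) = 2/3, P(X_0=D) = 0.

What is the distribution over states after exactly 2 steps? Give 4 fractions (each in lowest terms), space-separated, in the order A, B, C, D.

Propagating the distribution step by step (d_{t+1} = d_t * P):
d_0 = (A=0, B=1/3, C=2/3, D=0)
  d_1[A] = 0*1/4 + 1/3*3/8 + 2/3*1/2 + 0*1/8 = 11/24
  d_1[B] = 0*3/8 + 1/3*3/8 + 2/3*1/8 + 0*1/4 = 5/24
  d_1[C] = 0*1/8 + 1/3*1/8 + 2/3*1/4 + 0*1/8 = 5/24
  d_1[D] = 0*1/4 + 1/3*1/8 + 2/3*1/8 + 0*1/2 = 1/8
d_1 = (A=11/24, B=5/24, C=5/24, D=1/8)
  d_2[A] = 11/24*1/4 + 5/24*3/8 + 5/24*1/2 + 1/8*1/8 = 5/16
  d_2[B] = 11/24*3/8 + 5/24*3/8 + 5/24*1/8 + 1/8*1/4 = 59/192
  d_2[C] = 11/24*1/8 + 5/24*1/8 + 5/24*1/4 + 1/8*1/8 = 29/192
  d_2[D] = 11/24*1/4 + 5/24*1/8 + 5/24*1/8 + 1/8*1/2 = 11/48
d_2 = (A=5/16, B=59/192, C=29/192, D=11/48)

Answer: 5/16 59/192 29/192 11/48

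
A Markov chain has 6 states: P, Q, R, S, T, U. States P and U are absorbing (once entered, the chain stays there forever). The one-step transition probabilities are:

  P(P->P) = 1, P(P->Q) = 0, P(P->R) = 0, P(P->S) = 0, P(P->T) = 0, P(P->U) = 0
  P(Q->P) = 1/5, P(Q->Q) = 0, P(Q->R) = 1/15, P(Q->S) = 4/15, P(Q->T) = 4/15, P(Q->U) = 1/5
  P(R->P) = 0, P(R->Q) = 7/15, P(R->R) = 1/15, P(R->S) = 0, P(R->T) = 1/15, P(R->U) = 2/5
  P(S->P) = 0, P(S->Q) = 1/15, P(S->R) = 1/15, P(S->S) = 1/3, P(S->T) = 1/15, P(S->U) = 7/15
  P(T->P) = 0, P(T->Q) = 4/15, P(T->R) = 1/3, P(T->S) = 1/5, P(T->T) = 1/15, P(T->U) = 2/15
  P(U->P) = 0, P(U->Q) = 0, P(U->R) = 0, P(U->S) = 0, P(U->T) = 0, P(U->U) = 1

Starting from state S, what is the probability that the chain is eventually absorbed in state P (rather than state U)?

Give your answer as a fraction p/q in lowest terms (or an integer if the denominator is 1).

Answer: 1152/21545

Derivation:
Let a_i = P(absorbed in P | start in state i).
Boundary conditions: a_P = 1, a_U = 0.
For each transient state i, a_i = sum_j P(i->j) * a_j:
  a_Q = 1/5*a_P + 0*a_Q + 1/15*a_R + 4/15*a_S + 4/15*a_T + 1/5*a_U
  a_R = 0*a_P + 7/15*a_Q + 1/15*a_R + 0*a_S + 1/15*a_T + 2/5*a_U
  a_S = 0*a_P + 1/15*a_Q + 1/15*a_R + 1/3*a_S + 1/15*a_T + 7/15*a_U
  a_T = 0*a_P + 4/15*a_Q + 1/3*a_R + 1/5*a_S + 1/15*a_T + 2/15*a_U

Substituting a_P = 1 and a_U = 0, rearrange to (I - Q) a = r where r[i] = P(i -> P):
  [1, -1/15, -4/15, -4/15] . (a_Q, a_R, a_S, a_T) = 1/5
  [-7/15, 14/15, 0, -1/15] . (a_Q, a_R, a_S, a_T) = 0
  [-1/15, -1/15, 2/3, -1/15] . (a_Q, a_R, a_S, a_T) = 0
  [-4/15, -1/3, -1/5, 14/15] . (a_Q, a_R, a_S, a_T) = 0

Solving yields:
  a_Q = 1119/4309
  a_R = 3006/21545
  a_S = 1152/21545
  a_T = 21/155

Starting state is S, so the absorption probability is a_S = 1152/21545.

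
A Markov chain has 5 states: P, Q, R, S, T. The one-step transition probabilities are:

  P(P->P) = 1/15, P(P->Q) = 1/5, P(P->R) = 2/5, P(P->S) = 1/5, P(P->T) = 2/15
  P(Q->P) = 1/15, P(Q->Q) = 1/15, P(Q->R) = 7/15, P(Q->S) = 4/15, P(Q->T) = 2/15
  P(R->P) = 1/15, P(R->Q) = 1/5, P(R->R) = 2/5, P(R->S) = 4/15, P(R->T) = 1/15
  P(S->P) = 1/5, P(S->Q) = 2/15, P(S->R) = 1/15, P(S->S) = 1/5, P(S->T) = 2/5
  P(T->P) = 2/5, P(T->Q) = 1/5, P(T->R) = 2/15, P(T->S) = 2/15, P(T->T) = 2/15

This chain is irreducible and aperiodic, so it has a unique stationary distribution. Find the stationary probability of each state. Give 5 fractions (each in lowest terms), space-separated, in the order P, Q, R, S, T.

The stationary distribution satisfies pi = pi * P, i.e.:
  pi_P = 1/15*pi_P + 1/15*pi_Q + 1/15*pi_R + 1/5*pi_S + 2/5*pi_T
  pi_Q = 1/5*pi_P + 1/15*pi_Q + 1/5*pi_R + 2/15*pi_S + 1/5*pi_T
  pi_R = 2/5*pi_P + 7/15*pi_Q + 2/5*pi_R + 1/15*pi_S + 2/15*pi_T
  pi_S = 1/5*pi_P + 4/15*pi_Q + 4/15*pi_R + 1/5*pi_S + 2/15*pi_T
  pi_T = 2/15*pi_P + 2/15*pi_Q + 1/15*pi_R + 2/5*pi_S + 2/15*pi_T
with normalization: pi_P + pi_Q + pi_R + pi_S + pi_T = 1.

Using the first 4 balance equations plus normalization, the linear system A*pi = b is:
  [-14/15, 1/15, 1/15, 1/5, 2/5] . pi = 0
  [1/5, -14/15, 1/5, 2/15, 1/5] . pi = 0
  [2/5, 7/15, -3/5, 1/15, 2/15] . pi = 0
  [1/5, 4/15, 4/15, -4/5, 2/15] . pi = 0
  [1, 1, 1, 1, 1] . pi = 1

Solving yields:
  pi_P = 2270/14811
  pi_Q = 2423/14811
  pi_R = 4325/14811
  pi_S = 3242/14811
  pi_T = 2551/14811

Verification (pi * P):
  2270/14811*1/15 + 2423/14811*1/15 + 4325/14811*1/15 + 3242/14811*1/5 + 2551/14811*2/5 = 2270/14811 = pi_P  (ok)
  2270/14811*1/5 + 2423/14811*1/15 + 4325/14811*1/5 + 3242/14811*2/15 + 2551/14811*1/5 = 2423/14811 = pi_Q  (ok)
  2270/14811*2/5 + 2423/14811*7/15 + 4325/14811*2/5 + 3242/14811*1/15 + 2551/14811*2/15 = 4325/14811 = pi_R  (ok)
  2270/14811*1/5 + 2423/14811*4/15 + 4325/14811*4/15 + 3242/14811*1/5 + 2551/14811*2/15 = 3242/14811 = pi_S  (ok)
  2270/14811*2/15 + 2423/14811*2/15 + 4325/14811*1/15 + 3242/14811*2/5 + 2551/14811*2/15 = 2551/14811 = pi_T  (ok)

Answer: 2270/14811 2423/14811 4325/14811 3242/14811 2551/14811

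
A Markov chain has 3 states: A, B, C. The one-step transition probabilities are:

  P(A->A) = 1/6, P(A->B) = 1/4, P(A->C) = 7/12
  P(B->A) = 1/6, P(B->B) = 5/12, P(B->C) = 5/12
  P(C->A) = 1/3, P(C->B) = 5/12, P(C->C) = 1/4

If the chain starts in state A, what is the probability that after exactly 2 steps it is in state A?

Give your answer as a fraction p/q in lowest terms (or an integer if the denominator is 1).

Answer: 19/72

Derivation:
Computing P^2 by repeated multiplication:
P^1 =
  A: [1/6, 1/4, 7/12]
  B: [1/6, 5/12, 5/12]
  C: [1/3, 5/12, 1/4]
P^2 =
  A: [19/72, 7/18, 25/72]
  B: [17/72, 7/18, 3/8]
  C: [5/24, 13/36, 31/72]

(P^2)[A -> A] = 19/72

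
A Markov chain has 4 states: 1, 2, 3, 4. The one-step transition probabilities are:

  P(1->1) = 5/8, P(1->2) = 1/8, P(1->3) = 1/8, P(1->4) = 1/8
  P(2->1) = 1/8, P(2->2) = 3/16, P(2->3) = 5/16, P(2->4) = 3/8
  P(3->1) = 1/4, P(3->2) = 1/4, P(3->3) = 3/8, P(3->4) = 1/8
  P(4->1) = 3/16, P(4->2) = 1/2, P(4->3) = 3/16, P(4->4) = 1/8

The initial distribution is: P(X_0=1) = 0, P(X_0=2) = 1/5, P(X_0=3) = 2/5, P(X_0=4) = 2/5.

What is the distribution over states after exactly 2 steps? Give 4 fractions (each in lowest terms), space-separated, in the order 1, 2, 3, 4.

Answer: 87/320 317/1280 347/1280 67/320

Derivation:
Propagating the distribution step by step (d_{t+1} = d_t * P):
d_0 = (1=0, 2=1/5, 3=2/5, 4=2/5)
  d_1[1] = 0*5/8 + 1/5*1/8 + 2/5*1/4 + 2/5*3/16 = 1/5
  d_1[2] = 0*1/8 + 1/5*3/16 + 2/5*1/4 + 2/5*1/2 = 27/80
  d_1[3] = 0*1/8 + 1/5*5/16 + 2/5*3/8 + 2/5*3/16 = 23/80
  d_1[4] = 0*1/8 + 1/5*3/8 + 2/5*1/8 + 2/5*1/8 = 7/40
d_1 = (1=1/5, 2=27/80, 3=23/80, 4=7/40)
  d_2[1] = 1/5*5/8 + 27/80*1/8 + 23/80*1/4 + 7/40*3/16 = 87/320
  d_2[2] = 1/5*1/8 + 27/80*3/16 + 23/80*1/4 + 7/40*1/2 = 317/1280
  d_2[3] = 1/5*1/8 + 27/80*5/16 + 23/80*3/8 + 7/40*3/16 = 347/1280
  d_2[4] = 1/5*1/8 + 27/80*3/8 + 23/80*1/8 + 7/40*1/8 = 67/320
d_2 = (1=87/320, 2=317/1280, 3=347/1280, 4=67/320)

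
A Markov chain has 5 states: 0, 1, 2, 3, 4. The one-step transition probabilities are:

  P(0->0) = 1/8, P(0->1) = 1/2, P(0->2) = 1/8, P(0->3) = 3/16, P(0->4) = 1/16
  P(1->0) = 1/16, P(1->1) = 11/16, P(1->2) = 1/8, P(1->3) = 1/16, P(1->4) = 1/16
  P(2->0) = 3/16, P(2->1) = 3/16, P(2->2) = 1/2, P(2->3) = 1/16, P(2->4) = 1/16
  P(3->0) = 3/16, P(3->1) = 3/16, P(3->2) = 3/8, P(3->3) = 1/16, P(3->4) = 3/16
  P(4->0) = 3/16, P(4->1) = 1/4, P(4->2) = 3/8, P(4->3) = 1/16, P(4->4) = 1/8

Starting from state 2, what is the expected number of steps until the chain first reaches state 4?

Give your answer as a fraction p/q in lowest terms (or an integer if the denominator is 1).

Let h_i = expected steps to first reach 4 from state i.
Boundary: h_4 = 0.
First-step equations for the other states:
  h_0 = 1 + 1/8*h_0 + 1/2*h_1 + 1/8*h_2 + 3/16*h_3 + 1/16*h_4
  h_1 = 1 + 1/16*h_0 + 11/16*h_1 + 1/8*h_2 + 1/16*h_3 + 1/16*h_4
  h_2 = 1 + 3/16*h_0 + 3/16*h_1 + 1/2*h_2 + 1/16*h_3 + 1/16*h_4
  h_3 = 1 + 3/16*h_0 + 3/16*h_1 + 3/8*h_2 + 1/16*h_3 + 3/16*h_4

Substituting h_4 = 0 and rearranging gives the linear system (I - Q) h = 1:
  [7/8, -1/2, -1/8, -3/16] . (h_0, h_1, h_2, h_3) = 1
  [-1/16, 5/16, -1/8, -1/16] . (h_0, h_1, h_2, h_3) = 1
  [-3/16, -3/16, 1/2, -1/16] . (h_0, h_1, h_2, h_3) = 1
  [-3/16, -3/16, -3/8, 15/16] . (h_0, h_1, h_2, h_3) = 1

Solving yields:
  h_0 = 1024/75
  h_1 = 9376/675
  h_2 = 9344/675
  h_3 = 8176/675

Starting state is 2, so the expected hitting time is h_2 = 9344/675.

Answer: 9344/675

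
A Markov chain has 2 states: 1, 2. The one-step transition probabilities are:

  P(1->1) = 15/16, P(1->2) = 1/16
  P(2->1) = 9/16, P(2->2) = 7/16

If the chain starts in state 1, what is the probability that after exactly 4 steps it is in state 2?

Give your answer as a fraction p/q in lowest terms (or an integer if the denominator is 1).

Answer: 803/8192

Derivation:
Computing P^4 by repeated multiplication:
P^1 =
  1: [15/16, 1/16]
  2: [9/16, 7/16]
P^2 =
  1: [117/128, 11/128]
  2: [99/128, 29/128]
P^3 =
  1: [927/1024, 97/1024]
  2: [873/1024, 151/1024]
P^4 =
  1: [7389/8192, 803/8192]
  2: [7227/8192, 965/8192]

(P^4)[1 -> 2] = 803/8192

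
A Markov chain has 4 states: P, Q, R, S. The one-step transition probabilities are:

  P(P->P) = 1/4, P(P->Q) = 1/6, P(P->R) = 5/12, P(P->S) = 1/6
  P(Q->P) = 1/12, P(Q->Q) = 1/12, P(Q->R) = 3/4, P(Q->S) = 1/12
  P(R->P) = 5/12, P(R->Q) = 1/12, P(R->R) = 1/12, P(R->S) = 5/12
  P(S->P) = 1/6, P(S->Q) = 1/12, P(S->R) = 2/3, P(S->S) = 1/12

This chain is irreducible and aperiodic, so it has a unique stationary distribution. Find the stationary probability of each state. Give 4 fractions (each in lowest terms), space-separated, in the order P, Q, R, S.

Answer: 13/47 5/47 18/47 11/47

Derivation:
The stationary distribution satisfies pi = pi * P, i.e.:
  pi_P = 1/4*pi_P + 1/12*pi_Q + 5/12*pi_R + 1/6*pi_S
  pi_Q = 1/6*pi_P + 1/12*pi_Q + 1/12*pi_R + 1/12*pi_S
  pi_R = 5/12*pi_P + 3/4*pi_Q + 1/12*pi_R + 2/3*pi_S
  pi_S = 1/6*pi_P + 1/12*pi_Q + 5/12*pi_R + 1/12*pi_S
with normalization: pi_P + pi_Q + pi_R + pi_S = 1.

Using the first 3 balance equations plus normalization, the linear system A*pi = b is:
  [-3/4, 1/12, 5/12, 1/6] . pi = 0
  [1/6, -11/12, 1/12, 1/12] . pi = 0
  [5/12, 3/4, -11/12, 2/3] . pi = 0
  [1, 1, 1, 1] . pi = 1

Solving yields:
  pi_P = 13/47
  pi_Q = 5/47
  pi_R = 18/47
  pi_S = 11/47

Verification (pi * P):
  13/47*1/4 + 5/47*1/12 + 18/47*5/12 + 11/47*1/6 = 13/47 = pi_P  (ok)
  13/47*1/6 + 5/47*1/12 + 18/47*1/12 + 11/47*1/12 = 5/47 = pi_Q  (ok)
  13/47*5/12 + 5/47*3/4 + 18/47*1/12 + 11/47*2/3 = 18/47 = pi_R  (ok)
  13/47*1/6 + 5/47*1/12 + 18/47*5/12 + 11/47*1/12 = 11/47 = pi_S  (ok)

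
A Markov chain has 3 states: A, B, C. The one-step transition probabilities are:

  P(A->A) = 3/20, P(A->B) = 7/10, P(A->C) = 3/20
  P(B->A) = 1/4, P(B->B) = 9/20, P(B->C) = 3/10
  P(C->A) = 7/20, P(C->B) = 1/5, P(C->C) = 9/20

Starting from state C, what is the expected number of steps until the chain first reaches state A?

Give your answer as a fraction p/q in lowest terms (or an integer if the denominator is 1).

Let h_i = expected steps to first reach A from state i.
Boundary: h_A = 0.
First-step equations for the other states:
  h_B = 1 + 1/4*h_A + 9/20*h_B + 3/10*h_C
  h_C = 1 + 7/20*h_A + 1/5*h_B + 9/20*h_C

Substituting h_A = 0 and rearranging gives the linear system (I - Q) h = 1:
  [11/20, -3/10] . (h_B, h_C) = 1
  [-1/5, 11/20] . (h_B, h_C) = 1

Solving yields:
  h_B = 340/97
  h_C = 300/97

Starting state is C, so the expected hitting time is h_C = 300/97.

Answer: 300/97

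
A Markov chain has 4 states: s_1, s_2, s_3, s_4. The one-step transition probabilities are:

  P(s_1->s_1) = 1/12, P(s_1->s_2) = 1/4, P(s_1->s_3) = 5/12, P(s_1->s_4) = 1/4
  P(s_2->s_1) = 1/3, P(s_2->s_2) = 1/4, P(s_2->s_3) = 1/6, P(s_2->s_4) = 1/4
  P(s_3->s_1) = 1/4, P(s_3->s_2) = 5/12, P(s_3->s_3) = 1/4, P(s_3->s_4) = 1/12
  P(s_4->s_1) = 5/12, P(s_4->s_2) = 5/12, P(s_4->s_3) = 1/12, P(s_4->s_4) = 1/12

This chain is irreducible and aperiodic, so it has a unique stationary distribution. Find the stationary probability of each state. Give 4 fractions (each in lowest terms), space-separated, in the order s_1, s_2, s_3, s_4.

The stationary distribution satisfies pi = pi * P, i.e.:
  pi_s_1 = 1/12*pi_s_1 + 1/3*pi_s_2 + 1/4*pi_s_3 + 5/12*pi_s_4
  pi_s_2 = 1/4*pi_s_1 + 1/4*pi_s_2 + 5/12*pi_s_3 + 5/12*pi_s_4
  pi_s_3 = 5/12*pi_s_1 + 1/6*pi_s_2 + 1/4*pi_s_3 + 1/12*pi_s_4
  pi_s_4 = 1/4*pi_s_1 + 1/4*pi_s_2 + 1/12*pi_s_3 + 1/12*pi_s_4
with normalization: pi_s_1 + pi_s_2 + pi_s_3 + pi_s_4 = 1.

Using the first 3 balance equations plus normalization, the linear system A*pi = b is:
  [-11/12, 1/3, 1/4, 5/12] . pi = 0
  [1/4, -3/4, 5/12, 5/12] . pi = 0
  [5/12, 1/6, -3/4, 1/12] . pi = 0
  [1, 1, 1, 1] . pi = 1

Solving yields:
  pi_s_1 = 51/194
  pi_s_2 = 31/97
  pi_s_3 = 23/97
  pi_s_4 = 35/194

Verification (pi * P):
  51/194*1/12 + 31/97*1/3 + 23/97*1/4 + 35/194*5/12 = 51/194 = pi_s_1  (ok)
  51/194*1/4 + 31/97*1/4 + 23/97*5/12 + 35/194*5/12 = 31/97 = pi_s_2  (ok)
  51/194*5/12 + 31/97*1/6 + 23/97*1/4 + 35/194*1/12 = 23/97 = pi_s_3  (ok)
  51/194*1/4 + 31/97*1/4 + 23/97*1/12 + 35/194*1/12 = 35/194 = pi_s_4  (ok)

Answer: 51/194 31/97 23/97 35/194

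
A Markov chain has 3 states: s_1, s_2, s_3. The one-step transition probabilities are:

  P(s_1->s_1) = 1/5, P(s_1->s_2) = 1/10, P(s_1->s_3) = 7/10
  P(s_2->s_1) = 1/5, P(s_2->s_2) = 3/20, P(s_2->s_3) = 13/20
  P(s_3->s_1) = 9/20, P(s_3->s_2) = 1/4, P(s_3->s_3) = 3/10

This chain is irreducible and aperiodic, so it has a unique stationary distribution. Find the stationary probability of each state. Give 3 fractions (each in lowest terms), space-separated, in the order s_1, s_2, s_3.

Answer: 173/535 98/535 264/535

Derivation:
The stationary distribution satisfies pi = pi * P, i.e.:
  pi_s_1 = 1/5*pi_s_1 + 1/5*pi_s_2 + 9/20*pi_s_3
  pi_s_2 = 1/10*pi_s_1 + 3/20*pi_s_2 + 1/4*pi_s_3
  pi_s_3 = 7/10*pi_s_1 + 13/20*pi_s_2 + 3/10*pi_s_3
with normalization: pi_s_1 + pi_s_2 + pi_s_3 = 1.

Using the first 2 balance equations plus normalization, the linear system A*pi = b is:
  [-4/5, 1/5, 9/20] . pi = 0
  [1/10, -17/20, 1/4] . pi = 0
  [1, 1, 1] . pi = 1

Solving yields:
  pi_s_1 = 173/535
  pi_s_2 = 98/535
  pi_s_3 = 264/535

Verification (pi * P):
  173/535*1/5 + 98/535*1/5 + 264/535*9/20 = 173/535 = pi_s_1  (ok)
  173/535*1/10 + 98/535*3/20 + 264/535*1/4 = 98/535 = pi_s_2  (ok)
  173/535*7/10 + 98/535*13/20 + 264/535*3/10 = 264/535 = pi_s_3  (ok)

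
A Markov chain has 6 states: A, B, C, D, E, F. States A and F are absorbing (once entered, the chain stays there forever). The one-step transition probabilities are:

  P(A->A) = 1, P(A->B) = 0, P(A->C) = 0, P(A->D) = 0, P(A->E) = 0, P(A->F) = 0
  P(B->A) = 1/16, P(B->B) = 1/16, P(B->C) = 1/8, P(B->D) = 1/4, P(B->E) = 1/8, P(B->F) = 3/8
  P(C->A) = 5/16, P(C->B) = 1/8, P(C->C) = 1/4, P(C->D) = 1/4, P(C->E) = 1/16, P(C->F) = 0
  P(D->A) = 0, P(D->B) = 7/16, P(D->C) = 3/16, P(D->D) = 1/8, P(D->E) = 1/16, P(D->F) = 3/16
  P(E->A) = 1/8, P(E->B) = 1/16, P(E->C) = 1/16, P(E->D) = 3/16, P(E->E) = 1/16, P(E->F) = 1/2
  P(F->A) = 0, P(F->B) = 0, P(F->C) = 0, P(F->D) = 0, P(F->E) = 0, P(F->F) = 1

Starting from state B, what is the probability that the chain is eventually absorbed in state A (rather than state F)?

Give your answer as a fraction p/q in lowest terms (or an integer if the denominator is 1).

Let a_i = P(absorbed in A | start in state i).
Boundary conditions: a_A = 1, a_F = 0.
For each transient state i, a_i = sum_j P(i->j) * a_j:
  a_B = 1/16*a_A + 1/16*a_B + 1/8*a_C + 1/4*a_D + 1/8*a_E + 3/8*a_F
  a_C = 5/16*a_A + 1/8*a_B + 1/4*a_C + 1/4*a_D + 1/16*a_E + 0*a_F
  a_D = 0*a_A + 7/16*a_B + 3/16*a_C + 1/8*a_D + 1/16*a_E + 3/16*a_F
  a_E = 1/8*a_A + 1/16*a_B + 1/16*a_C + 3/16*a_D + 1/16*a_E + 1/2*a_F

Substituting a_A = 1 and a_F = 0, rearrange to (I - Q) a = r where r[i] = P(i -> A):
  [15/16, -1/8, -1/4, -1/8] . (a_B, a_C, a_D, a_E) = 1/16
  [-1/8, 3/4, -1/4, -1/16] . (a_B, a_C, a_D, a_E) = 5/16
  [-7/16, -3/16, 7/8, -1/16] . (a_B, a_C, a_D, a_E) = 0
  [-1/16, -1/16, -3/16, 15/16] . (a_B, a_C, a_D, a_E) = 1/8

Solving yields:
  a_B = 6313/26005
  a_C = 14652/26005
  a_D = 1348/5201
  a_E = 6213/26005

Starting state is B, so the absorption probability is a_B = 6313/26005.

Answer: 6313/26005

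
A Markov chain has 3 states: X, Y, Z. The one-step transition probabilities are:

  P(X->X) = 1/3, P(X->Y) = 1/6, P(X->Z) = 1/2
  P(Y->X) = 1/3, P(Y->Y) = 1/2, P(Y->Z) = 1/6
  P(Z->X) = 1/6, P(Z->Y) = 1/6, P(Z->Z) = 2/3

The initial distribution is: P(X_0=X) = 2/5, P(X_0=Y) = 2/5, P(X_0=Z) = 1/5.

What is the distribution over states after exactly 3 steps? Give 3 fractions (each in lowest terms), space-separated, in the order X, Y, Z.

Answer: 23/90 23/90 22/45

Derivation:
Propagating the distribution step by step (d_{t+1} = d_t * P):
d_0 = (X=2/5, Y=2/5, Z=1/5)
  d_1[X] = 2/5*1/3 + 2/5*1/3 + 1/5*1/6 = 3/10
  d_1[Y] = 2/5*1/6 + 2/5*1/2 + 1/5*1/6 = 3/10
  d_1[Z] = 2/5*1/2 + 2/5*1/6 + 1/5*2/3 = 2/5
d_1 = (X=3/10, Y=3/10, Z=2/5)
  d_2[X] = 3/10*1/3 + 3/10*1/3 + 2/5*1/6 = 4/15
  d_2[Y] = 3/10*1/6 + 3/10*1/2 + 2/5*1/6 = 4/15
  d_2[Z] = 3/10*1/2 + 3/10*1/6 + 2/5*2/3 = 7/15
d_2 = (X=4/15, Y=4/15, Z=7/15)
  d_3[X] = 4/15*1/3 + 4/15*1/3 + 7/15*1/6 = 23/90
  d_3[Y] = 4/15*1/6 + 4/15*1/2 + 7/15*1/6 = 23/90
  d_3[Z] = 4/15*1/2 + 4/15*1/6 + 7/15*2/3 = 22/45
d_3 = (X=23/90, Y=23/90, Z=22/45)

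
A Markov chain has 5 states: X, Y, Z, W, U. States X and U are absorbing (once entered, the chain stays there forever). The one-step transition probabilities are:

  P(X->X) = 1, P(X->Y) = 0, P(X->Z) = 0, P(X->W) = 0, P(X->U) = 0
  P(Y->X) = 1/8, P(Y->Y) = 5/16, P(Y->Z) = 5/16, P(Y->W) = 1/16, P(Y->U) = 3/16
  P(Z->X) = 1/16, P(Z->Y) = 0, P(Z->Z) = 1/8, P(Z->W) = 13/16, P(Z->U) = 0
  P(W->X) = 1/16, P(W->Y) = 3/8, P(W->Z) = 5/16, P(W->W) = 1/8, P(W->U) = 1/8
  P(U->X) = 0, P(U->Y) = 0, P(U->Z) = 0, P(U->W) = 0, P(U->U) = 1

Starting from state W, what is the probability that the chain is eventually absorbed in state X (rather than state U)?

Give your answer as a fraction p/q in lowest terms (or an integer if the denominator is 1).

Answer: 407/967

Derivation:
Let a_i = P(absorbed in X | start in state i).
Boundary conditions: a_X = 1, a_U = 0.
For each transient state i, a_i = sum_j P(i->j) * a_j:
  a_Y = 1/8*a_X + 5/16*a_Y + 5/16*a_Z + 1/16*a_W + 3/16*a_U
  a_Z = 1/16*a_X + 0*a_Y + 1/8*a_Z + 13/16*a_W + 0*a_U
  a_W = 1/16*a_X + 3/8*a_Y + 5/16*a_Z + 1/8*a_W + 1/8*a_U

Substituting a_X = 1 and a_U = 0, rearrange to (I - Q) a = r where r[i] = P(i -> X):
  [11/16, -5/16, -1/16] . (a_Y, a_Z, a_W) = 1/8
  [0, 7/8, -13/16] . (a_Y, a_Z, a_W) = 1/16
  [-3/8, -5/16, 7/8] . (a_Y, a_Z, a_W) = 1/16

Solving yields:
  a_Y = 416/967
  a_Z = 447/967
  a_W = 407/967

Starting state is W, so the absorption probability is a_W = 407/967.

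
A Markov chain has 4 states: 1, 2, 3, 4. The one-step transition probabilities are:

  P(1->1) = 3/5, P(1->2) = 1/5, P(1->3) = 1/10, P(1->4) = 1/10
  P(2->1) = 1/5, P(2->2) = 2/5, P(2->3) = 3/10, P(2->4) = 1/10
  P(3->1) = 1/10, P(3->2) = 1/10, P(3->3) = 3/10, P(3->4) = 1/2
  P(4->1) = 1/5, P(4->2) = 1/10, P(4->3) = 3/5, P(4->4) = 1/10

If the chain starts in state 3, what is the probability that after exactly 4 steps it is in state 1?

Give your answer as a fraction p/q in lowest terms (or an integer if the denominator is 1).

Computing P^4 by repeated multiplication:
P^1 =
  1: [3/5, 1/5, 1/10, 1/10]
  2: [1/5, 2/5, 3/10, 1/10]
  3: [1/10, 1/10, 3/10, 1/2]
  4: [1/5, 1/10, 3/5, 1/10]
P^2 =
  1: [43/100, 11/50, 21/100, 7/50]
  2: [1/4, 6/25, 29/100, 11/50]
  3: [21/100, 7/50, 43/100, 11/50]
  4: [11/50, 3/20, 29/100, 17/50]
P^3 =
  1: [351/1000, 209/1000, 32/125, 23/125]
  2: [271/1000, 197/1000, 79/250, 27/125]
  3: [241/1000, 163/1000, 81/250, 34/125]
  4: [259/1000, 167/1000, 179/500, 27/125]
P^4 =
  1: [787/2500, 989/5000, 57/200, 253/1250]
  2: [173/625, 931/5000, 1553/5000, 283/1250]
  3: [33/125, 173/1000, 1667/5000, 287/1250]
  4: [1339/5000, 22/125, 313/1000, 152/625]

(P^4)[3 -> 1] = 33/125

Answer: 33/125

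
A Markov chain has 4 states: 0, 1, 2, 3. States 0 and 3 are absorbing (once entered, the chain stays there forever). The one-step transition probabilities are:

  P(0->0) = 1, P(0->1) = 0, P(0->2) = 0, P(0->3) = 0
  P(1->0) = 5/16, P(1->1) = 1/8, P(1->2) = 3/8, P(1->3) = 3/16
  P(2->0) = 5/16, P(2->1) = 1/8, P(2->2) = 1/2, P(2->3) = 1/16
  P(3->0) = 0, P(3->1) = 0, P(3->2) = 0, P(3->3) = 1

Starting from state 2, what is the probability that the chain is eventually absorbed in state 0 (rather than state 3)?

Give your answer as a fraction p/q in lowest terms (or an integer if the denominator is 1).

Let a_i = P(absorbed in 0 | start in state i).
Boundary conditions: a_0 = 1, a_3 = 0.
For each transient state i, a_i = sum_j P(i->j) * a_j:
  a_1 = 5/16*a_0 + 1/8*a_1 + 3/8*a_2 + 3/16*a_3
  a_2 = 5/16*a_0 + 1/8*a_1 + 1/2*a_2 + 1/16*a_3

Substituting a_0 = 1 and a_3 = 0, rearrange to (I - Q) a = r where r[i] = P(i -> 0):
  [7/8, -3/8] . (a_1, a_2) = 5/16
  [-1/8, 1/2] . (a_1, a_2) = 5/16

Solving yields:
  a_1 = 7/10
  a_2 = 4/5

Starting state is 2, so the absorption probability is a_2 = 4/5.

Answer: 4/5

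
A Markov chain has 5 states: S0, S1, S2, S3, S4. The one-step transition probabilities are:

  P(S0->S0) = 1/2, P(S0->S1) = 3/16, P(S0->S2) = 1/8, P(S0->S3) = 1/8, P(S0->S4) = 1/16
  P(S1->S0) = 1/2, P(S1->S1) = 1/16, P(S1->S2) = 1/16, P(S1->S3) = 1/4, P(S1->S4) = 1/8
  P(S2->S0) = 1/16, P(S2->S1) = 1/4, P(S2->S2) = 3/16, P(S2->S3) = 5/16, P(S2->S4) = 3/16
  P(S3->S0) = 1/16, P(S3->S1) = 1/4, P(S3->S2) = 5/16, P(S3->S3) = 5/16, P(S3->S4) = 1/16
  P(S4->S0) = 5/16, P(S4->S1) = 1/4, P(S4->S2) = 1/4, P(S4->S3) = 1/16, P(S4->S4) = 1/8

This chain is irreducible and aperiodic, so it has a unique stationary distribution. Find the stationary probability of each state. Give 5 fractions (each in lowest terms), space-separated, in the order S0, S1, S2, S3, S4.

Answer: 314/1019 198/1019 1447/8152 1767/8152 421/4076

Derivation:
The stationary distribution satisfies pi = pi * P, i.e.:
  pi_S0 = 1/2*pi_S0 + 1/2*pi_S1 + 1/16*pi_S2 + 1/16*pi_S3 + 5/16*pi_S4
  pi_S1 = 3/16*pi_S0 + 1/16*pi_S1 + 1/4*pi_S2 + 1/4*pi_S3 + 1/4*pi_S4
  pi_S2 = 1/8*pi_S0 + 1/16*pi_S1 + 3/16*pi_S2 + 5/16*pi_S3 + 1/4*pi_S4
  pi_S3 = 1/8*pi_S0 + 1/4*pi_S1 + 5/16*pi_S2 + 5/16*pi_S3 + 1/16*pi_S4
  pi_S4 = 1/16*pi_S0 + 1/8*pi_S1 + 3/16*pi_S2 + 1/16*pi_S3 + 1/8*pi_S4
with normalization: pi_S0 + pi_S1 + pi_S2 + pi_S3 + pi_S4 = 1.

Using the first 4 balance equations plus normalization, the linear system A*pi = b is:
  [-1/2, 1/2, 1/16, 1/16, 5/16] . pi = 0
  [3/16, -15/16, 1/4, 1/4, 1/4] . pi = 0
  [1/8, 1/16, -13/16, 5/16, 1/4] . pi = 0
  [1/8, 1/4, 5/16, -11/16, 1/16] . pi = 0
  [1, 1, 1, 1, 1] . pi = 1

Solving yields:
  pi_S0 = 314/1019
  pi_S1 = 198/1019
  pi_S2 = 1447/8152
  pi_S3 = 1767/8152
  pi_S4 = 421/4076

Verification (pi * P):
  314/1019*1/2 + 198/1019*1/2 + 1447/8152*1/16 + 1767/8152*1/16 + 421/4076*5/16 = 314/1019 = pi_S0  (ok)
  314/1019*3/16 + 198/1019*1/16 + 1447/8152*1/4 + 1767/8152*1/4 + 421/4076*1/4 = 198/1019 = pi_S1  (ok)
  314/1019*1/8 + 198/1019*1/16 + 1447/8152*3/16 + 1767/8152*5/16 + 421/4076*1/4 = 1447/8152 = pi_S2  (ok)
  314/1019*1/8 + 198/1019*1/4 + 1447/8152*5/16 + 1767/8152*5/16 + 421/4076*1/16 = 1767/8152 = pi_S3  (ok)
  314/1019*1/16 + 198/1019*1/8 + 1447/8152*3/16 + 1767/8152*1/16 + 421/4076*1/8 = 421/4076 = pi_S4  (ok)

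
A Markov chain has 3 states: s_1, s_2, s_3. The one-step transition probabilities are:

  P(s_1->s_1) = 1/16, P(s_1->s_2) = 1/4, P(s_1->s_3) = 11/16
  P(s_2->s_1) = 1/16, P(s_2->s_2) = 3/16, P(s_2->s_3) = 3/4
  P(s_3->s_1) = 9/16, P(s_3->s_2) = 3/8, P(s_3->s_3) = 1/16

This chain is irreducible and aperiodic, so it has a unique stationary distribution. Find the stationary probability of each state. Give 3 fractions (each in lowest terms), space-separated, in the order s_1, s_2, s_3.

The stationary distribution satisfies pi = pi * P, i.e.:
  pi_s_1 = 1/16*pi_s_1 + 1/16*pi_s_2 + 9/16*pi_s_3
  pi_s_2 = 1/4*pi_s_1 + 3/16*pi_s_2 + 3/8*pi_s_3
  pi_s_3 = 11/16*pi_s_1 + 3/4*pi_s_2 + 1/16*pi_s_3
with normalization: pi_s_1 + pi_s_2 + pi_s_3 = 1.

Using the first 2 balance equations plus normalization, the linear system A*pi = b is:
  [-15/16, 1/16, 9/16] . pi = 0
  [1/4, -13/16, 3/8] . pi = 0
  [1, 1, 1] . pi = 1

Solving yields:
  pi_s_1 = 123/440
  pi_s_2 = 63/220
  pi_s_3 = 191/440

Verification (pi * P):
  123/440*1/16 + 63/220*1/16 + 191/440*9/16 = 123/440 = pi_s_1  (ok)
  123/440*1/4 + 63/220*3/16 + 191/440*3/8 = 63/220 = pi_s_2  (ok)
  123/440*11/16 + 63/220*3/4 + 191/440*1/16 = 191/440 = pi_s_3  (ok)

Answer: 123/440 63/220 191/440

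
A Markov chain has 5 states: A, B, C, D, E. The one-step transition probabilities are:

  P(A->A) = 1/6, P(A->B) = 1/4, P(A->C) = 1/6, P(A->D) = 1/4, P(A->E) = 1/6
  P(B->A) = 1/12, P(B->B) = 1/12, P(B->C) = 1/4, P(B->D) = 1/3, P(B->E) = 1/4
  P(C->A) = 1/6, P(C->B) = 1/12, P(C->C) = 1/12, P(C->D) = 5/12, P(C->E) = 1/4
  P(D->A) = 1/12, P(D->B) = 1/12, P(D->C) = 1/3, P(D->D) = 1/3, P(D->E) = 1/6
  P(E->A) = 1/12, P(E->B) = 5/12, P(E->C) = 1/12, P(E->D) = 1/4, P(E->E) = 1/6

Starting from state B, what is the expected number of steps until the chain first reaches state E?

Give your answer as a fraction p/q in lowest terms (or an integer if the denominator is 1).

Answer: 5550/1177

Derivation:
Let h_i = expected steps to first reach E from state i.
Boundary: h_E = 0.
First-step equations for the other states:
  h_A = 1 + 1/6*h_A + 1/4*h_B + 1/6*h_C + 1/4*h_D + 1/6*h_E
  h_B = 1 + 1/12*h_A + 1/12*h_B + 1/4*h_C + 1/3*h_D + 1/4*h_E
  h_C = 1 + 1/6*h_A + 1/12*h_B + 1/12*h_C + 5/12*h_D + 1/4*h_E
  h_D = 1 + 1/12*h_A + 1/12*h_B + 1/3*h_C + 1/3*h_D + 1/6*h_E

Substituting h_E = 0 and rearranging gives the linear system (I - Q) h = 1:
  [5/6, -1/4, -1/6, -1/4] . (h_A, h_B, h_C, h_D) = 1
  [-1/12, 11/12, -1/4, -1/3] . (h_A, h_B, h_C, h_D) = 1
  [-1/6, -1/12, 11/12, -5/12] . (h_A, h_B, h_C, h_D) = 1
  [-1/12, -1/12, -1/3, 2/3] . (h_A, h_B, h_C, h_D) = 1

Solving yields:
  h_A = 546/107
  h_B = 5550/1177
  h_C = 5616/1177
  h_D = 6018/1177

Starting state is B, so the expected hitting time is h_B = 5550/1177.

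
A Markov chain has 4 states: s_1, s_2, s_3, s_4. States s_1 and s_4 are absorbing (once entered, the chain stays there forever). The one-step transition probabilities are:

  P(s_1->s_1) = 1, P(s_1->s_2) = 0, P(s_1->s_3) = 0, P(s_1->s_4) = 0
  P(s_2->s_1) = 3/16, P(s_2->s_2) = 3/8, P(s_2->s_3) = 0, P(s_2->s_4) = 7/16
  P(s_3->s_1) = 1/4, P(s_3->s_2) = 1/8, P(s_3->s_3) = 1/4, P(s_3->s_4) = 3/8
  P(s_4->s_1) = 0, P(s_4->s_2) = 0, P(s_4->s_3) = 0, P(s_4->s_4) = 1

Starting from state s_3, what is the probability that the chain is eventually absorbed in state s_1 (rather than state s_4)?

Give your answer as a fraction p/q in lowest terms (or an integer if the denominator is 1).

Let a_i = P(absorbed in s_1 | start in state i).
Boundary conditions: a_s_1 = 1, a_s_4 = 0.
For each transient state i, a_i = sum_j P(i->j) * a_j:
  a_s_2 = 3/16*a_s_1 + 3/8*a_s_2 + 0*a_s_3 + 7/16*a_s_4
  a_s_3 = 1/4*a_s_1 + 1/8*a_s_2 + 1/4*a_s_3 + 3/8*a_s_4

Substituting a_s_1 = 1 and a_s_4 = 0, rearrange to (I - Q) a = r where r[i] = P(i -> s_1):
  [5/8, 0] . (a_s_2, a_s_3) = 3/16
  [-1/8, 3/4] . (a_s_2, a_s_3) = 1/4

Solving yields:
  a_s_2 = 3/10
  a_s_3 = 23/60

Starting state is s_3, so the absorption probability is a_s_3 = 23/60.

Answer: 23/60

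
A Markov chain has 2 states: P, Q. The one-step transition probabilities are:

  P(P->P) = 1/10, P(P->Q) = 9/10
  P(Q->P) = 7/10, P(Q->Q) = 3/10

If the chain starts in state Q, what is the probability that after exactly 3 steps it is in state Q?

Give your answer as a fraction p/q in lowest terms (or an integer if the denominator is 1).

Computing P^3 by repeated multiplication:
P^1 =
  P: [1/10, 9/10]
  Q: [7/10, 3/10]
P^2 =
  P: [16/25, 9/25]
  Q: [7/25, 18/25]
P^3 =
  P: [79/250, 171/250]
  Q: [133/250, 117/250]

(P^3)[Q -> Q] = 117/250

Answer: 117/250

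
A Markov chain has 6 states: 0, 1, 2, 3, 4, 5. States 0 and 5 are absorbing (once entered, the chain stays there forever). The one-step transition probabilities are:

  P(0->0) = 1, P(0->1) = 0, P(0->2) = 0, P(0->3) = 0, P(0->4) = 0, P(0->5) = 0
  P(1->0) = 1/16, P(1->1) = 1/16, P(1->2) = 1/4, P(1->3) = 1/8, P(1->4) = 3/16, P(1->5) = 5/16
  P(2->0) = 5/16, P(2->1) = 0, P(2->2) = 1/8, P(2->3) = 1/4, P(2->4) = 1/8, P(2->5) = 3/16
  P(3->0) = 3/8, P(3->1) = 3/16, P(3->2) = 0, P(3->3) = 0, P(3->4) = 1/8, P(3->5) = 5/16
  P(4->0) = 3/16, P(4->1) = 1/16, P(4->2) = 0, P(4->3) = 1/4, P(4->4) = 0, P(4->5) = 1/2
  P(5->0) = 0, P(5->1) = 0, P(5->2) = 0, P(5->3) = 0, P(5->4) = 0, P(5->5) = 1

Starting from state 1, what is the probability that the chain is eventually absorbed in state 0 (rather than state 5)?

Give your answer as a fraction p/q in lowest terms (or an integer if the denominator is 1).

Answer: 413/1212

Derivation:
Let a_i = P(absorbed in 0 | start in state i).
Boundary conditions: a_0 = 1, a_5 = 0.
For each transient state i, a_i = sum_j P(i->j) * a_j:
  a_1 = 1/16*a_0 + 1/16*a_1 + 1/4*a_2 + 1/8*a_3 + 3/16*a_4 + 5/16*a_5
  a_2 = 5/16*a_0 + 0*a_1 + 1/8*a_2 + 1/4*a_3 + 1/8*a_4 + 3/16*a_5
  a_3 = 3/8*a_0 + 3/16*a_1 + 0*a_2 + 0*a_3 + 1/8*a_4 + 5/16*a_5
  a_4 = 3/16*a_0 + 1/16*a_1 + 0*a_2 + 1/4*a_3 + 0*a_4 + 1/2*a_5

Substituting a_0 = 1 and a_5 = 0, rearrange to (I - Q) a = r where r[i] = P(i -> 0):
  [15/16, -1/4, -1/8, -3/16] . (a_1, a_2, a_3, a_4) = 1/16
  [0, 7/8, -1/4, -1/8] . (a_1, a_2, a_3, a_4) = 5/16
  [-3/16, 0, 1, -1/8] . (a_1, a_2, a_3, a_4) = 3/8
  [-1/16, 0, -1/4, 1] . (a_1, a_2, a_3, a_4) = 3/16

Solving yields:
  a_1 = 413/1212
  a_2 = 164/303
  a_3 = 2327/4848
  a_4 = 797/2424

Starting state is 1, so the absorption probability is a_1 = 413/1212.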